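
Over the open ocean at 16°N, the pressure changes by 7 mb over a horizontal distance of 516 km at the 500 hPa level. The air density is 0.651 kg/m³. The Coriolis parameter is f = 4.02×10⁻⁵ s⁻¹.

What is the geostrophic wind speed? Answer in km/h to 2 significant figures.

Pressure gradient: |∂P/∂n| = 700 Pa / 516000 m = 1.36×10⁻³ Pa/m
Geostrophic balance (pressure-gradient force = Coriolis force):
V_g = (1/(fρ)) |∂P/∂n| = 1.36×10⁻³ / (4.02×10⁻⁵ × 0.651) = 51.8 m/s
Converting: 51.8 m/s × 3.6 = 190 km/h

190 km/h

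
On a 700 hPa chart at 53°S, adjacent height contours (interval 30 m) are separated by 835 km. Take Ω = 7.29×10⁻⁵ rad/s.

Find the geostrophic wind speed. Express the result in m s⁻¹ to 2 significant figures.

Coriolis parameter at 53°S:
f = 2Ω sin φ = 2 × 7.29×10⁻⁵ × sin 53° = 1.16×10⁻⁴ s⁻¹
Height gradient: |∂Z/∂n| = 30 m / 835000 m = 3.59×10⁻⁵
On a pressure surface, geostrophic balance gives V_g = (g/f)|∂Z/∂n|:
V_g = 9.81 × 3.59×10⁻⁵ / 1.16×10⁻⁴ = 3.03 m/s

3.0 m s⁻¹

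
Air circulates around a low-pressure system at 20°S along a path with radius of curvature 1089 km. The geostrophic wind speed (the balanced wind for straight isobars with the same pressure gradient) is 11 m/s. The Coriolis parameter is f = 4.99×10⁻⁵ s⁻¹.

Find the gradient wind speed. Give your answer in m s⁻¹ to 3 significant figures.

Around a low, centrifugal force acts outward with Coriolis, so pressure-gradient force balances both:
(1/ρ)|∂P/∂n| = fV + V²/R  →  V² + fR·V − fR·V_g = 0
With fR = 4.99×10⁻⁵ × 1089×10³ m = 54.3 m/s:
V = [−fR + √((fR)² + 4 fR V_g)]/2 = [−54.3 + √(54.3² + 4×54.3×11)]/2 = 9.38 m/s
Subgeostrophic (V < V_g = 11 m/s), as expected around a low.

9.38 m s⁻¹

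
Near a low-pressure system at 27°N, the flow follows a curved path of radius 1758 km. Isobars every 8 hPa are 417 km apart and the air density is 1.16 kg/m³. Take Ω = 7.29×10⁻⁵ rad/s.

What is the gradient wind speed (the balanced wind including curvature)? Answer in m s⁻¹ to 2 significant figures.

Coriolis parameter at 27°N:
f = 2Ω sin φ = 2 × 7.29×10⁻⁵ × sin 27° = 6.62×10⁻⁵ s⁻¹
Pressure gradient: |∂P/∂n| = 800 Pa / 417000 m = 1.92×10⁻³ Pa/m
Geostrophic speed: V_g = |∂P/∂n|/(fρ) = 1.92×10⁻³/(6.62×10⁻⁵ × 1.16) = 25.0 m/s
Around a low, centrifugal force acts outward with Coriolis, so pressure-gradient force balances both:
(1/ρ)|∂P/∂n| = fV + V²/R  →  V² + fR·V − fR·V_g = 0
With fR = 6.62×10⁻⁵ × 1758×10³ m = 116 m/s:
V = [−fR + √((fR)² + 4 fR V_g)]/2 = [−116 + √(116² + 4×116×25)]/2 = 21.1 m/s
Subgeostrophic (V < V_g = 25 m/s), as expected around a low.

21 m s⁻¹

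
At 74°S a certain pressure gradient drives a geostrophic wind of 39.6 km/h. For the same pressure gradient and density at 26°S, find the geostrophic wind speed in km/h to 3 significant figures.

86.8 km/h

With the same pressure gradient and density, V_g ∝ 1/f ∝ 1/sin φ.
V₂ = V₁ · sin φ₁ / sin φ₂ = 39.6 × sin 74° / sin 26°
V₂ = 39.6 × 0.9613/0.4384 = 86.8 km/h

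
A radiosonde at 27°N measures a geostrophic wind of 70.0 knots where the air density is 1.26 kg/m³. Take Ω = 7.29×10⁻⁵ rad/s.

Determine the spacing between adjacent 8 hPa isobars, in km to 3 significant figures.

266 km

Coriolis parameter at 27°N:
f = 2Ω sin φ = 2 × 7.29×10⁻⁵ × sin 27° = 6.62×10⁻⁵ s⁻¹
Wind speed in SI: 70.0 knots = 36.0 m/s
Geostrophic balance rearranged: |∂P/∂n| = f ρ V_g
|∂P/∂n| = 6.62×10⁻⁵ × 1.26 × 36.0 = 3.00×10⁻³ Pa/m
Isobar spacing: Δn = ΔP/|∂P/∂n| = 800 Pa / 3.00×10⁻³ Pa/m = 266366 m ≈ 266 km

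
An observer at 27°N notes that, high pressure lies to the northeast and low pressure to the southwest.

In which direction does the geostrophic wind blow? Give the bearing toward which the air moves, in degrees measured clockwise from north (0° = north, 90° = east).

315°

The pressure-gradient force points toward the southwest (bearing 225°).
Geostrophic balance: in the Northern Hemisphere the Coriolis force deflects motion to the right, so the geostrophic wind blows 90° to the right of the pressure-gradient force (low pressure on the left).
Rotating 225° by 90° clockwise gives 315° — the wind blows toward the northwest.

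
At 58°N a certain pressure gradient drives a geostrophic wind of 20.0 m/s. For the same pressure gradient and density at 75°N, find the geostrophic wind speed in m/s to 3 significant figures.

With the same pressure gradient and density, V_g ∝ 1/f ∝ 1/sin φ.
V₂ = V₁ · sin φ₁ / sin φ₂ = 20.0 × sin 58° / sin 75°
V₂ = 20.0 × 0.8480/0.9659 = 17.6 m/s

17.6 m/s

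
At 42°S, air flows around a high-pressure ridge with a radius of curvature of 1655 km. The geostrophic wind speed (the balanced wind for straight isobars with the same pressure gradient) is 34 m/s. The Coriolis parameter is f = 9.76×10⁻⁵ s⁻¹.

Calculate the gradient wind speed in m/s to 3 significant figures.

Around a high, pressure-gradient force acts outward with centrifugal, so Coriolis balances both:
fV = (1/ρ)|∂P/∂n| + V²/R  →  V² − fR·V + fR·V_g = 0
With fR = 9.76×10⁻⁵ × 1655×10³ m = 162 m/s:
V = [fR − √((fR)² − 4 fR V_g)]/2 = [162 − √(162² − 4×162×34)]/2 = 48.7 m/s
Supergeostrophic (V > V_g = 34 m/s), as expected around a high.

48.7 m/s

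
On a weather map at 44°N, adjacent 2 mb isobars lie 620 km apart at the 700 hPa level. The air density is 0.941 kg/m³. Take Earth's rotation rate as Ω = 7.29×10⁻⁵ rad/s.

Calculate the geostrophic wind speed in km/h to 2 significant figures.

Coriolis parameter at 44°N:
f = 2Ω sin φ = 2 × 7.29×10⁻⁵ × sin 44° = 1.01×10⁻⁴ s⁻¹
Pressure gradient: |∂P/∂n| = 200 Pa / 620000 m = 3.23×10⁻⁴ Pa/m
Geostrophic balance (pressure-gradient force = Coriolis force):
V_g = (1/(fρ)) |∂P/∂n| = 3.23×10⁻⁴ / (1.01×10⁻⁴ × 0.941) = 3.38 m/s
Converting: 3.38 m/s × 3.6 = 12 km/h

12 km/h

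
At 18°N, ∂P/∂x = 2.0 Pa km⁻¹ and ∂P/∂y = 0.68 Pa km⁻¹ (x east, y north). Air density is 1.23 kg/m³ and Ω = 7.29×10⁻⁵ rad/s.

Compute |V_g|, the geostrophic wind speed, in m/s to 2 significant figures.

38 m/s

Coriolis parameter at 18°N:
f = 2Ω sin φ = 2 × 7.29×10⁻⁵ × sin 18° = 4.51×10⁻⁵ s⁻¹
Component geostrophic relations (x east, y north):
u_g = −(1/(fρ)) ∂P/∂y,  v_g = (1/(fρ)) ∂P/∂x
u_g = −(0.68×10⁻³)/(4.51×10⁻⁵ × 1.23) = −12.3 m/s;  v_g = (2.0×10⁻³)/(4.51×10⁻⁵ × 1.23) = 36.1 m/s
|V_g| = √(u_g² + v_g²) = 38.1 m/s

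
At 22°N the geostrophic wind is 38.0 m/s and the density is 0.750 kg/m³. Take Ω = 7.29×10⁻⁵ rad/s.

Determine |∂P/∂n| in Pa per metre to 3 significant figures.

1.56×10⁻³ Pa/m

Coriolis parameter at 22°N:
f = 2Ω sin φ = 2 × 7.29×10⁻⁵ × sin 22° = 5.46×10⁻⁵ s⁻¹
Geostrophic balance rearranged: |∂P/∂n| = f ρ V_g
|∂P/∂n| = 5.46×10⁻⁵ × 0.750 × 38.0 = 1.56×10⁻³ Pa/m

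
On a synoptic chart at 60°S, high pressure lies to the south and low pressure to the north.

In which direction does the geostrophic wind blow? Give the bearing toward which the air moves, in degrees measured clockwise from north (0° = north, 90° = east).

The pressure-gradient force points toward the north (bearing 000°).
Geostrophic balance: in the Southern Hemisphere the Coriolis force deflects motion to the left, so the geostrophic wind blows 90° to the left of the pressure-gradient force (low pressure on the right).
Rotating 000° by 90° counterclockwise gives 270° — the wind blows toward the west.

270°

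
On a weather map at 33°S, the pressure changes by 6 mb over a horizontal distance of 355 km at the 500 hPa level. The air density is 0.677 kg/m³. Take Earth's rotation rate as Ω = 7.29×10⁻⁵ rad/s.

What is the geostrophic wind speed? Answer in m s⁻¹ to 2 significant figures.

31 m s⁻¹

Coriolis parameter at 33°S:
f = 2Ω sin φ = 2 × 7.29×10⁻⁵ × sin 33° = 7.94×10⁻⁵ s⁻¹
Pressure gradient: |∂P/∂n| = 600 Pa / 355000 m = 1.69×10⁻³ Pa/m
Geostrophic balance (pressure-gradient force = Coriolis force):
V_g = (1/(fρ)) |∂P/∂n| = 1.69×10⁻³ / (7.94×10⁻⁵ × 0.677) = 31.4 m/s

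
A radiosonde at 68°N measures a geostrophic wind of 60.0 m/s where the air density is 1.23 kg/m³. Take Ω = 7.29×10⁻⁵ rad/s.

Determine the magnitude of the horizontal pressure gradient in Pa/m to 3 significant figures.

Coriolis parameter at 68°N:
f = 2Ω sin φ = 2 × 7.29×10⁻⁵ × sin 68° = 1.35×10⁻⁴ s⁻¹
Geostrophic balance rearranged: |∂P/∂n| = f ρ V_g
|∂P/∂n| = 1.35×10⁻⁴ × 1.23 × 60.0 = 9.98×10⁻³ Pa/m

9.98×10⁻³ Pa/m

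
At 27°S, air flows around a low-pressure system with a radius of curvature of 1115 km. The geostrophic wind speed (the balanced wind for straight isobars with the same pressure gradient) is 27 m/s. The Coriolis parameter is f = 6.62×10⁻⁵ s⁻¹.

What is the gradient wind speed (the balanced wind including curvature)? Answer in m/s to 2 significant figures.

21 m/s

Around a low, centrifugal force acts outward with Coriolis, so pressure-gradient force balances both:
(1/ρ)|∂P/∂n| = fV + V²/R  →  V² + fR·V − fR·V_g = 0
With fR = 6.62×10⁻⁵ × 1115×10³ m = 73.8 m/s:
V = [−fR + √((fR)² + 4 fR V_g)]/2 = [−73.8 + √(73.8² + 4×73.8×27)]/2 = 21 m/s
Subgeostrophic (V < V_g = 27 m/s), as expected around a low.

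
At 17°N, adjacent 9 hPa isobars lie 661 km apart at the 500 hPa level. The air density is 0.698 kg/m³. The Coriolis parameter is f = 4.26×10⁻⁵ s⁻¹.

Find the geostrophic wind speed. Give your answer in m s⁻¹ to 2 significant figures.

46 m s⁻¹

Pressure gradient: |∂P/∂n| = 900 Pa / 661000 m = 1.36×10⁻³ Pa/m
Geostrophic balance (pressure-gradient force = Coriolis force):
V_g = (1/(fρ)) |∂P/∂n| = 1.36×10⁻³ / (4.26×10⁻⁵ × 0.698) = 45.8 m/s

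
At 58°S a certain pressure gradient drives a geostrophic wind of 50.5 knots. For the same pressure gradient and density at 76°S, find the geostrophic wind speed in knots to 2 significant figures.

With the same pressure gradient and density, V_g ∝ 1/f ∝ 1/sin φ.
V₂ = V₁ · sin φ₁ / sin φ₂ = 50.5 × sin 58° / sin 76°
V₂ = 50.5 × 0.8480/0.9703 = 44 knots

44 knots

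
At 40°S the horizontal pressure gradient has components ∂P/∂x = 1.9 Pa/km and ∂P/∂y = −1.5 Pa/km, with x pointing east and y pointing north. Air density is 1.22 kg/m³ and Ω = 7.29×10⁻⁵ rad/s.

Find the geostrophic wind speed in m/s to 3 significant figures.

21.2 m/s

Coriolis parameter at 40°S:
f = 2Ω sin φ = 2 × 7.29×10⁻⁵ × sin 40° = 9.37×10⁻⁵ s⁻¹
In the Southern Hemisphere f is negative: f = −9.37×10⁻⁵ s⁻¹.
Component geostrophic relations (x east, y north):
u_g = −(1/(fρ)) ∂P/∂y,  v_g = (1/(fρ)) ∂P/∂x
u_g = −(−1.5×10⁻³)/(−9.37×10⁻⁵ × 1.22) = −13.1 m/s;  v_g = (1.9×10⁻³)/(−9.37×10⁻⁵ × 1.22) = −16.6 m/s
|V_g| = √(u_g² + v_g²) = 21.2 m/s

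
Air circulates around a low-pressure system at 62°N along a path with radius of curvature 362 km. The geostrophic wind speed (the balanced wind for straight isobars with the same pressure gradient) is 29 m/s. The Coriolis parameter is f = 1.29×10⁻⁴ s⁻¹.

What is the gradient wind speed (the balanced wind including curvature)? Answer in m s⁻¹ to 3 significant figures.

Around a low, centrifugal force acts outward with Coriolis, so pressure-gradient force balances both:
(1/ρ)|∂P/∂n| = fV + V²/R  →  V² + fR·V − fR·V_g = 0
With fR = 1.29×10⁻⁴ × 362×10³ m = 46.7 m/s:
V = [−fR + √((fR)² + 4 fR V_g)]/2 = [−46.7 + √(46.7² + 4×46.7×29)]/2 = 20.2 m/s
Subgeostrophic (V < V_g = 29 m/s), as expected around a low.

20.2 m s⁻¹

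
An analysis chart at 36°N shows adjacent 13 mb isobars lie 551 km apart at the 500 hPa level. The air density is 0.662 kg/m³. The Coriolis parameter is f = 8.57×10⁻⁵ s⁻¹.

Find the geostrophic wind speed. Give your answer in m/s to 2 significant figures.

42 m/s

Pressure gradient: |∂P/∂n| = 1300 Pa / 551000 m = 2.36×10⁻³ Pa/m
Geostrophic balance (pressure-gradient force = Coriolis force):
V_g = (1/(fρ)) |∂P/∂n| = 2.36×10⁻³ / (8.57×10⁻⁵ × 0.662) = 41.6 m/s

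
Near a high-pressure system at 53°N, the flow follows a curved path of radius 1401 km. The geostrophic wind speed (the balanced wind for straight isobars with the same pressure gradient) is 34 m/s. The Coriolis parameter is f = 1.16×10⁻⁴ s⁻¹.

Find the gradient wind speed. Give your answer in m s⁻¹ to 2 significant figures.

48 m s⁻¹

Around a high, pressure-gradient force acts outward with centrifugal, so Coriolis balances both:
fV = (1/ρ)|∂P/∂n| + V²/R  →  V² − fR·V + fR·V_g = 0
With fR = 1.16×10⁻⁴ × 1401×10³ m = 163 m/s:
V = [fR − √((fR)² − 4 fR V_g)]/2 = [163 − √(163² − 4×163×34)]/2 = 48.4 m/s
Supergeostrophic (V > V_g = 34 m/s), as expected around a high.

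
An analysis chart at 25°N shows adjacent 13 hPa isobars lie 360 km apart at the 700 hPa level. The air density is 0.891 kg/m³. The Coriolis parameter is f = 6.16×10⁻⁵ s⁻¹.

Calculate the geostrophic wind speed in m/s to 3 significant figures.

65.8 m/s

Pressure gradient: |∂P/∂n| = 1300 Pa / 360000 m = 3.61×10⁻³ Pa/m
Geostrophic balance (pressure-gradient force = Coriolis force):
V_g = (1/(fρ)) |∂P/∂n| = 3.61×10⁻³ / (6.16×10⁻⁵ × 0.891) = 65.8 m/s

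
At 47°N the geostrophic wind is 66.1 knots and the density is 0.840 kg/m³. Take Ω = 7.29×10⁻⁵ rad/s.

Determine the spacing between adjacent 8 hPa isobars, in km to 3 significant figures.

263 km

Coriolis parameter at 47°N:
f = 2Ω sin φ = 2 × 7.29×10⁻⁵ × sin 47° = 1.07×10⁻⁴ s⁻¹
Wind speed in SI: 66.1 knots = 34.0 m/s
Geostrophic balance rearranged: |∂P/∂n| = f ρ V_g
|∂P/∂n| = 1.07×10⁻⁴ × 0.840 × 34.0 = 3.05×10⁻³ Pa/m
Isobar spacing: Δn = ΔP/|∂P/∂n| = 800 Pa / 3.05×10⁻³ Pa/m = 262655 m ≈ 263 km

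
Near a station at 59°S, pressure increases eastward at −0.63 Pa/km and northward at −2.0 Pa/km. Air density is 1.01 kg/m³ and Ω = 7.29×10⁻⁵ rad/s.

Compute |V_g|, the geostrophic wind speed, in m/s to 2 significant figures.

Coriolis parameter at 59°S:
f = 2Ω sin φ = 2 × 7.29×10⁻⁵ × sin 59° = 1.25×10⁻⁴ s⁻¹
In the Southern Hemisphere f is negative: f = −1.25×10⁻⁴ s⁻¹.
Component geostrophic relations (x east, y north):
u_g = −(1/(fρ)) ∂P/∂y,  v_g = (1/(fρ)) ∂P/∂x
u_g = −(−2.0×10⁻³)/(−1.25×10⁻⁴ × 1.01) = −15.8 m/s;  v_g = (−0.63×10⁻³)/(−1.25×10⁻⁴ × 1.01) = 4.99 m/s
|V_g| = √(u_g² + v_g²) = 16.6 m/s

17 m/s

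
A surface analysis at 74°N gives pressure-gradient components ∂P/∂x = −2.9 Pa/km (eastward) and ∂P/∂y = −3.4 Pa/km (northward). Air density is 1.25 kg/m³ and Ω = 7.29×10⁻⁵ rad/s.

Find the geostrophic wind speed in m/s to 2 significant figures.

Coriolis parameter at 74°N:
f = 2Ω sin φ = 2 × 7.29×10⁻⁵ × sin 74° = 1.40×10⁻⁴ s⁻¹
Component geostrophic relations (x east, y north):
u_g = −(1/(fρ)) ∂P/∂y,  v_g = (1/(fρ)) ∂P/∂x
u_g = −(−3.4×10⁻³)/(1.40×10⁻⁴ × 1.25) = 19.4 m/s;  v_g = (−2.9×10⁻³)/(1.40×10⁻⁴ × 1.25) = −16.6 m/s
|V_g| = √(u_g² + v_g²) = 25.5 m/s

26 m/s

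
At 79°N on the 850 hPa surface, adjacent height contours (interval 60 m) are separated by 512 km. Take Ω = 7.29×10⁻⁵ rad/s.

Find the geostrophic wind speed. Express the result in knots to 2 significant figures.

16 knots

Coriolis parameter at 79°N:
f = 2Ω sin φ = 2 × 7.29×10⁻⁵ × sin 79° = 1.43×10⁻⁴ s⁻¹
Height gradient: |∂Z/∂n| = 60 m / 512000 m = 1.17×10⁻⁴
On a pressure surface, geostrophic balance gives V_g = (g/f)|∂Z/∂n|:
V_g = 9.81 × 1.17×10⁻⁴ / 1.43×10⁻⁴ = 8.03 m/s
Converting: 8.03 m/s × 1.944 = 16 knots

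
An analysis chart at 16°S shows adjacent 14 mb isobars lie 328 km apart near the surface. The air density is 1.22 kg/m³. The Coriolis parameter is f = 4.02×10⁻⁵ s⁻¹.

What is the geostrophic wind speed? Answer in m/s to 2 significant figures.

87 m/s

Pressure gradient: |∂P/∂n| = 1400 Pa / 328000 m = 4.27×10⁻³ Pa/m
Geostrophic balance (pressure-gradient force = Coriolis force):
V_g = (1/(fρ)) |∂P/∂n| = 4.27×10⁻³ / (4.02×10⁻⁵ × 1.22) = 87.0 m/s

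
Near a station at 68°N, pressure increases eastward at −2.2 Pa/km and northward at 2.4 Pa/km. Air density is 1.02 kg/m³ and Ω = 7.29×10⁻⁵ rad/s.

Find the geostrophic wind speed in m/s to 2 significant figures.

Coriolis parameter at 68°N:
f = 2Ω sin φ = 2 × 7.29×10⁻⁵ × sin 68° = 1.35×10⁻⁴ s⁻¹
Component geostrophic relations (x east, y north):
u_g = −(1/(fρ)) ∂P/∂y,  v_g = (1/(fρ)) ∂P/∂x
u_g = −(2.4×10⁻³)/(1.35×10⁻⁴ × 1.02) = −17.4 m/s;  v_g = (−2.2×10⁻³)/(1.35×10⁻⁴ × 1.02) = −16.0 m/s
|V_g| = √(u_g² + v_g²) = 23.6 m/s

24 m/s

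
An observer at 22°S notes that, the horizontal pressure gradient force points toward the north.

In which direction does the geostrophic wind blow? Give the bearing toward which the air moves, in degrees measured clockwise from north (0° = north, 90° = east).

270°

The pressure-gradient force points toward the north (bearing 000°).
Geostrophic balance: in the Southern Hemisphere the Coriolis force deflects motion to the left, so the geostrophic wind blows 90° to the left of the pressure-gradient force (low pressure on the right).
Rotating 000° by 90° counterclockwise gives 270° — the wind blows toward the west.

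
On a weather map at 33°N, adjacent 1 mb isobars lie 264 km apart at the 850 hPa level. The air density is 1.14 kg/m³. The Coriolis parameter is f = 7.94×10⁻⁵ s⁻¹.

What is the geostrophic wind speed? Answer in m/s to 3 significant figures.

4.18 m/s

Pressure gradient: |∂P/∂n| = 100 Pa / 264000 m = 3.79×10⁻⁴ Pa/m
Geostrophic balance (pressure-gradient force = Coriolis force):
V_g = (1/(fρ)) |∂P/∂n| = 3.79×10⁻⁴ / (7.94×10⁻⁵ × 1.14) = 4.18 m/s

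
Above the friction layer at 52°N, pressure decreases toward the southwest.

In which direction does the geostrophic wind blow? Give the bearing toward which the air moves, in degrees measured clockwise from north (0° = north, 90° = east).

The pressure-gradient force points toward the southwest (bearing 225°).
Geostrophic balance: in the Northern Hemisphere the Coriolis force deflects motion to the right, so the geostrophic wind blows 90° to the right of the pressure-gradient force (low pressure on the left).
Rotating 225° by 90° clockwise gives 315° — the wind blows toward the northwest.

315°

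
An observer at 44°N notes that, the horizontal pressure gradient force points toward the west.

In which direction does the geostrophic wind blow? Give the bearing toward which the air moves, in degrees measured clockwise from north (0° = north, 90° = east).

The pressure-gradient force points toward the west (bearing 270°).
Geostrophic balance: in the Northern Hemisphere the Coriolis force deflects motion to the right, so the geostrophic wind blows 90° to the right of the pressure-gradient force (low pressure on the left).
Rotating 270° by 90° clockwise gives 000° — the wind blows toward the north.

000°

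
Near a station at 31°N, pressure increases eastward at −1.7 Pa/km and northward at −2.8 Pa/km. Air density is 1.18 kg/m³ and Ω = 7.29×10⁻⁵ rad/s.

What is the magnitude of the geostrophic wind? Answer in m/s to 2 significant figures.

37 m/s

Coriolis parameter at 31°N:
f = 2Ω sin φ = 2 × 7.29×10⁻⁵ × sin 31° = 7.51×10⁻⁵ s⁻¹
Component geostrophic relations (x east, y north):
u_g = −(1/(fρ)) ∂P/∂y,  v_g = (1/(fρ)) ∂P/∂x
u_g = −(−2.8×10⁻³)/(7.51×10⁻⁵ × 1.18) = 31.6 m/s;  v_g = (−1.7×10⁻³)/(7.51×10⁻⁵ × 1.18) = −19.2 m/s
|V_g| = √(u_g² + v_g²) = 37.0 m/s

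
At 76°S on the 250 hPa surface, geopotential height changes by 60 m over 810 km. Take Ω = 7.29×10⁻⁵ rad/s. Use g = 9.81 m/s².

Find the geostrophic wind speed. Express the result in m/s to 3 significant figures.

5.14 m/s

Coriolis parameter at 76°S:
f = 2Ω sin φ = 2 × 7.29×10⁻⁵ × sin 76° = 1.41×10⁻⁴ s⁻¹
Height gradient: |∂Z/∂n| = 60 m / 810000 m = 7.41×10⁻⁵
On a pressure surface, geostrophic balance gives V_g = (g/f)|∂Z/∂n|:
V_g = 9.81 × 7.41×10⁻⁵ / 1.41×10⁻⁴ = 5.14 m/s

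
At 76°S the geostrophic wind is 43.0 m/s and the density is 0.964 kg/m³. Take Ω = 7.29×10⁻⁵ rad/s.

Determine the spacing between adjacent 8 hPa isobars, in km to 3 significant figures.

Coriolis parameter at 76°S:
f = 2Ω sin φ = 2 × 7.29×10⁻⁵ × sin 76° = 1.41×10⁻⁴ s⁻¹
Geostrophic balance rearranged: |∂P/∂n| = f ρ V_g
|∂P/∂n| = 1.41×10⁻⁴ × 0.964 × 43.0 = 5.86×10⁻³ Pa/m
Isobar spacing: Δn = ΔP/|∂P/∂n| = 800 Pa / 5.86×10⁻³ Pa/m = 136422 m ≈ 136 km

136 km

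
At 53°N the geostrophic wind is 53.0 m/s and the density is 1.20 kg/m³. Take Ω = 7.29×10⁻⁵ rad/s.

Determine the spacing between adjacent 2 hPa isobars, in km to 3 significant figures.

Coriolis parameter at 53°N:
f = 2Ω sin φ = 2 × 7.29×10⁻⁵ × sin 53° = 1.16×10⁻⁴ s⁻¹
Geostrophic balance rearranged: |∂P/∂n| = f ρ V_g
|∂P/∂n| = 1.16×10⁻⁴ × 1.20 × 53.0 = 7.41×10⁻³ Pa/m
Isobar spacing: Δn = ΔP/|∂P/∂n| = 200 Pa / 7.41×10⁻³ Pa/m = 27006 m ≈ 27.0 km

27.0 km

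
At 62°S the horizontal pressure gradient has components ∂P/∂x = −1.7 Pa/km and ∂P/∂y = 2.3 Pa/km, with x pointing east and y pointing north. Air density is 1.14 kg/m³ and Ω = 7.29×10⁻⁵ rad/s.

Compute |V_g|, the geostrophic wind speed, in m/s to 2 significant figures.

19 m/s

Coriolis parameter at 62°S:
f = 2Ω sin φ = 2 × 7.29×10⁻⁵ × sin 62° = 1.29×10⁻⁴ s⁻¹
In the Southern Hemisphere f is negative: f = −1.29×10⁻⁴ s⁻¹.
Component geostrophic relations (x east, y north):
u_g = −(1/(fρ)) ∂P/∂y,  v_g = (1/(fρ)) ∂P/∂x
u_g = −(2.3×10⁻³)/(−1.29×10⁻⁴ × 1.14) = 15.7 m/s;  v_g = (−1.7×10⁻³)/(−1.29×10⁻⁴ × 1.14) = 11.6 m/s
|V_g| = √(u_g² + v_g²) = 19.5 m/s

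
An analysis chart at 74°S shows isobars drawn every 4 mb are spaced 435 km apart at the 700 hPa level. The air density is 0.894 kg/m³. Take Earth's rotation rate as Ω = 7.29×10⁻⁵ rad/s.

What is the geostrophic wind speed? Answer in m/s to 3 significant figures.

Coriolis parameter at 74°S:
f = 2Ω sin φ = 2 × 7.29×10⁻⁵ × sin 74° = 1.40×10⁻⁴ s⁻¹
Pressure gradient: |∂P/∂n| = 400 Pa / 435000 m = 9.20×10⁻⁴ Pa/m
Geostrophic balance (pressure-gradient force = Coriolis force):
V_g = (1/(fρ)) |∂P/∂n| = 9.20×10⁻⁴ / (1.40×10⁻⁴ × 0.894) = 7.34 m/s

7.34 m/s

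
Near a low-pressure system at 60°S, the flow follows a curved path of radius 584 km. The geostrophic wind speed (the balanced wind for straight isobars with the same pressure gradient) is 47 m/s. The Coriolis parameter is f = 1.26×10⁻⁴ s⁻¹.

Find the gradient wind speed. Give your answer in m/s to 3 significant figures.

Around a low, centrifugal force acts outward with Coriolis, so pressure-gradient force balances both:
(1/ρ)|∂P/∂n| = fV + V²/R  →  V² + fR·V − fR·V_g = 0
With fR = 1.26×10⁻⁴ × 584×10³ m = 73.6 m/s:
V = [−fR + √((fR)² + 4 fR V_g)]/2 = [−73.6 + √(73.6² + 4×73.6×47)]/2 = 32.6 m/s
Subgeostrophic (V < V_g = 47 m/s), as expected around a low.

32.6 m/s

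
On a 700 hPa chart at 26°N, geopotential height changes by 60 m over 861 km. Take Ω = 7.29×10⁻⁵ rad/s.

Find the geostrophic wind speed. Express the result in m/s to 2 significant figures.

11 m/s

Coriolis parameter at 26°N:
f = 2Ω sin φ = 2 × 7.29×10⁻⁵ × sin 26° = 6.39×10⁻⁵ s⁻¹
Height gradient: |∂Z/∂n| = 60 m / 861000 m = 6.97×10⁻⁵
On a pressure surface, geostrophic balance gives V_g = (g/f)|∂Z/∂n|:
V_g = 9.81 × 6.97×10⁻⁵ / 6.39×10⁻⁵ = 10.7 m/s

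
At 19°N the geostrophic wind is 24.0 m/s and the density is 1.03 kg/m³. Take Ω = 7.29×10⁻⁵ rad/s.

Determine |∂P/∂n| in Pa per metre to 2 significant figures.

Coriolis parameter at 19°N:
f = 2Ω sin φ = 2 × 7.29×10⁻⁵ × sin 19° = 4.75×10⁻⁵ s⁻¹
Geostrophic balance rearranged: |∂P/∂n| = f ρ V_g
|∂P/∂n| = 4.75×10⁻⁵ × 1.03 × 24.0 = 1.17×10⁻³ Pa/m

1.2×10⁻³ Pa/m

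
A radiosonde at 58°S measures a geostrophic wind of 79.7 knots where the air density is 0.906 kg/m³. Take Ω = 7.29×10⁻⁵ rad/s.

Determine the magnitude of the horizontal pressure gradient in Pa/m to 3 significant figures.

4.59×10⁻³ Pa/m

Coriolis parameter at 58°S:
f = 2Ω sin φ = 2 × 7.29×10⁻⁵ × sin 58° = 1.24×10⁻⁴ s⁻¹
Wind speed in SI: 79.7 knots = 41.0 m/s
Geostrophic balance rearranged: |∂P/∂n| = f ρ V_g
|∂P/∂n| = 1.24×10⁻⁴ × 0.906 × 41.0 = 4.59×10⁻³ Pa/m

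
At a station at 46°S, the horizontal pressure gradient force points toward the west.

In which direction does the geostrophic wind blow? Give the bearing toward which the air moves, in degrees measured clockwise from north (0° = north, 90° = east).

The pressure-gradient force points toward the west (bearing 270°).
Geostrophic balance: in the Southern Hemisphere the Coriolis force deflects motion to the left, so the geostrophic wind blows 90° to the left of the pressure-gradient force (low pressure on the right).
Rotating 270° by 90° counterclockwise gives 180° — the wind blows toward the south.

180°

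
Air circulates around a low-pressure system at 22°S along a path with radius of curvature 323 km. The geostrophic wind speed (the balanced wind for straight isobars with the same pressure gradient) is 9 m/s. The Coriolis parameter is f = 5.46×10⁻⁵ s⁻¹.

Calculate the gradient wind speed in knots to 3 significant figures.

Around a low, centrifugal force acts outward with Coriolis, so pressure-gradient force balances both:
(1/ρ)|∂P/∂n| = fV + V²/R  →  V² + fR·V − fR·V_g = 0
With fR = 5.46×10⁻⁵ × 323×10³ m = 17.6 m/s:
V = [−fR + √((fR)² + 4 fR V_g)]/2 = [−17.6 + √(17.6² + 4×17.6×9)]/2 = 6.56 m/s
Subgeostrophic (V < V_g = 9 m/s), as expected around a low.
Converting: 6.56 m/s × 1.944 = 12.8 knots

12.8 knots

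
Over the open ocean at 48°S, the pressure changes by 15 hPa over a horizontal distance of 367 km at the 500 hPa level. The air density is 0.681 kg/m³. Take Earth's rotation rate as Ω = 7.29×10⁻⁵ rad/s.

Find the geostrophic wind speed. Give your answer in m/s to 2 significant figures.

Coriolis parameter at 48°S:
f = 2Ω sin φ = 2 × 7.29×10⁻⁵ × sin 48° = 1.08×10⁻⁴ s⁻¹
Pressure gradient: |∂P/∂n| = 1500 Pa / 367000 m = 4.09×10⁻³ Pa/m
Geostrophic balance (pressure-gradient force = Coriolis force):
V_g = (1/(fρ)) |∂P/∂n| = 4.09×10⁻³ / (1.08×10⁻⁴ × 0.681) = 55.4 m/s

55 m/s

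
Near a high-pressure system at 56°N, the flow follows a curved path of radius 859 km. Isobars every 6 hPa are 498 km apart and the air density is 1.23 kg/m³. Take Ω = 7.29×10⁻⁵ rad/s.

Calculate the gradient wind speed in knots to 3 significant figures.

17.2 knots

Coriolis parameter at 56°N:
f = 2Ω sin φ = 2 × 7.29×10⁻⁵ × sin 56° = 1.21×10⁻⁴ s⁻¹
Pressure gradient: |∂P/∂n| = 600 Pa / 498000 m = 1.20×10⁻³ Pa/m
Geostrophic speed: V_g = |∂P/∂n|/(fρ) = 1.20×10⁻³/(1.21×10⁻⁴ × 1.23) = 8.10 m/s
Around a high, pressure-gradient force acts outward with centrifugal, so Coriolis balances both:
fV = (1/ρ)|∂P/∂n| + V²/R  →  V² − fR·V + fR·V_g = 0
With fR = 1.21×10⁻⁴ × 859×10³ m = 104 m/s:
V = [fR − √((fR)² − 4 fR V_g)]/2 = [104 − √(104² − 4×104×8.1)]/2 = 8.86 m/s
Supergeostrophic (V > V_g = 8.1 m/s), as expected around a high.
Converting: 8.86 m/s × 1.944 = 17.2 knots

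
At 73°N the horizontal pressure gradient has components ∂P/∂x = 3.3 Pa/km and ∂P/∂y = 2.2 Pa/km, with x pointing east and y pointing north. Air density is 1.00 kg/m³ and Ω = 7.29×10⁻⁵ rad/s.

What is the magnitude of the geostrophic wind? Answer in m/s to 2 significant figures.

Coriolis parameter at 73°N:
f = 2Ω sin φ = 2 × 7.29×10⁻⁵ × sin 73° = 1.39×10⁻⁴ s⁻¹
Component geostrophic relations (x east, y north):
u_g = −(1/(fρ)) ∂P/∂y,  v_g = (1/(fρ)) ∂P/∂x
u_g = −(2.2×10⁻³)/(1.39×10⁻⁴ × 1.00) = −15.8 m/s;  v_g = (3.3×10⁻³)/(1.39×10⁻⁴ × 1.00) = 23.7 m/s
|V_g| = √(u_g² + v_g²) = 28.4 m/s

28 m/s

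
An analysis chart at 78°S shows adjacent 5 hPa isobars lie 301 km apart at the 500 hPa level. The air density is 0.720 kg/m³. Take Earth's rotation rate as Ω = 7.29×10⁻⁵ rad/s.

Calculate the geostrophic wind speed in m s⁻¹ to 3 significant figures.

Coriolis parameter at 78°S:
f = 2Ω sin φ = 2 × 7.29×10⁻⁵ × sin 78° = 1.43×10⁻⁴ s⁻¹
Pressure gradient: |∂P/∂n| = 500 Pa / 301000 m = 1.66×10⁻³ Pa/m
Geostrophic balance (pressure-gradient force = Coriolis force):
V_g = (1/(fρ)) |∂P/∂n| = 1.66×10⁻³ / (1.43×10⁻⁴ × 0.720) = 16.2 m/s

16.2 m s⁻¹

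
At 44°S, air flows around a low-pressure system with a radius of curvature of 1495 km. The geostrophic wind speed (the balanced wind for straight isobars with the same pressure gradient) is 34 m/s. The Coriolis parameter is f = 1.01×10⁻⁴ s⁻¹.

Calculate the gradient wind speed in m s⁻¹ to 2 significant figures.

Around a low, centrifugal force acts outward with Coriolis, so pressure-gradient force balances both:
(1/ρ)|∂P/∂n| = fV + V²/R  →  V² + fR·V − fR·V_g = 0
With fR = 1.01×10⁻⁴ × 1495×10³ m = 151 m/s:
V = [−fR + √((fR)² + 4 fR V_g)]/2 = [−151 + √(151² + 4×151×34)]/2 = 28.6 m/s
Subgeostrophic (V < V_g = 34 m/s), as expected around a low.

29 m s⁻¹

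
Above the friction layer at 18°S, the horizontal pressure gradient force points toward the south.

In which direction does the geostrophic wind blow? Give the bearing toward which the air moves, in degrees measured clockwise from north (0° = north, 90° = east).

090°

The pressure-gradient force points toward the south (bearing 180°).
Geostrophic balance: in the Southern Hemisphere the Coriolis force deflects motion to the left, so the geostrophic wind blows 90° to the left of the pressure-gradient force (low pressure on the right).
Rotating 180° by 90° counterclockwise gives 090° — the wind blows toward the east.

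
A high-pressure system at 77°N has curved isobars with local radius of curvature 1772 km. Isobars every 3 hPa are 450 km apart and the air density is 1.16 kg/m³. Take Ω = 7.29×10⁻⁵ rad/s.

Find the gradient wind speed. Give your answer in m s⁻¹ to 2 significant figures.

Coriolis parameter at 77°N:
f = 2Ω sin φ = 2 × 7.29×10⁻⁵ × sin 77° = 1.42×10⁻⁴ s⁻¹
Pressure gradient: |∂P/∂n| = 300 Pa / 450000 m = 6.67×10⁻⁴ Pa/m
Geostrophic speed: V_g = |∂P/∂n|/(fρ) = 6.67×10⁻⁴/(1.42×10⁻⁴ × 1.16) = 4.05 m/s
Around a high, pressure-gradient force acts outward with centrifugal, so Coriolis balances both:
fV = (1/ρ)|∂P/∂n| + V²/R  →  V² − fR·V + fR·V_g = 0
With fR = 1.42×10⁻⁴ × 1772×10³ m = 252 m/s:
V = [fR − √((fR)² − 4 fR V_g)]/2 = [252 − √(252² − 4×252×4.05)]/2 = 4.11 m/s
Supergeostrophic (V > V_g = 4.05 m/s), as expected around a high.

4.1 m s⁻¹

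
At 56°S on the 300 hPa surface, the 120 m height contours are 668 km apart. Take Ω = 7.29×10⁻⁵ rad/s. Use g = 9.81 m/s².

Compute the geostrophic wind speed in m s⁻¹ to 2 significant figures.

15 m s⁻¹

Coriolis parameter at 56°S:
f = 2Ω sin φ = 2 × 7.29×10⁻⁵ × sin 56° = 1.21×10⁻⁴ s⁻¹
Height gradient: |∂Z/∂n| = 120 m / 668000 m = 1.80×10⁻⁴
On a pressure surface, geostrophic balance gives V_g = (g/f)|∂Z/∂n|:
V_g = 9.81 × 1.80×10⁻⁴ / 1.21×10⁻⁴ = 14.6 m/s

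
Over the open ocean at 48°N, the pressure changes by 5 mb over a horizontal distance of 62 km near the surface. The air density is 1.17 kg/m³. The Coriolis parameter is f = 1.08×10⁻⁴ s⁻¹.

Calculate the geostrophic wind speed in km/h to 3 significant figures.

230 km/h

Pressure gradient: |∂P/∂n| = 500 Pa / 62000 m = 8.06×10⁻³ Pa/m
Geostrophic balance (pressure-gradient force = Coriolis force):
V_g = (1/(fρ)) |∂P/∂n| = 8.06×10⁻³ / (1.08×10⁻⁴ × 1.17) = 63.8 m/s
Converting: 63.8 m/s × 3.6 = 230 km/h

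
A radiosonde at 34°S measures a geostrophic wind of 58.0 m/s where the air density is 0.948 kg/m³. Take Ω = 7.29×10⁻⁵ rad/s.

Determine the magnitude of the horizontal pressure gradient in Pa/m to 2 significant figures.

4.5×10⁻³ Pa/m

Coriolis parameter at 34°S:
f = 2Ω sin φ = 2 × 7.29×10⁻⁵ × sin 34° = 8.15×10⁻⁵ s⁻¹
Geostrophic balance rearranged: |∂P/∂n| = f ρ V_g
|∂P/∂n| = 8.15×10⁻⁵ × 0.948 × 58.0 = 4.48×10⁻³ Pa/m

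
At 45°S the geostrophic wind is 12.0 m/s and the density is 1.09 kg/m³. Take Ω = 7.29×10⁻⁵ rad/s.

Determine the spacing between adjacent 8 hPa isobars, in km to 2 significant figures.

Coriolis parameter at 45°S:
f = 2Ω sin φ = 2 × 7.29×10⁻⁵ × sin 45° = 1.03×10⁻⁴ s⁻¹
Geostrophic balance rearranged: |∂P/∂n| = f ρ V_g
|∂P/∂n| = 1.03×10⁻⁴ × 1.09 × 12.0 = 1.35×10⁻³ Pa/m
Isobar spacing: Δn = ΔP/|∂P/∂n| = 800 Pa / 1.35×10⁻³ Pa/m = 593253 m ≈ 590 km

590 km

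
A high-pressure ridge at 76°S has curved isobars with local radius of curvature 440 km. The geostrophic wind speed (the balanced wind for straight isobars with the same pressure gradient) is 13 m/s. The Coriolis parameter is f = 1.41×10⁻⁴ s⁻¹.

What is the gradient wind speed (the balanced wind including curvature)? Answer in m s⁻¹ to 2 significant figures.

Around a high, pressure-gradient force acts outward with centrifugal, so Coriolis balances both:
fV = (1/ρ)|∂P/∂n| + V²/R  →  V² − fR·V + fR·V_g = 0
With fR = 1.41×10⁻⁴ × 440×10³ m = 62.0 m/s:
V = [fR − √((fR)² − 4 fR V_g)]/2 = [62.0 − √(62.0² − 4×62.0×13)]/2 = 18.5 m/s
Supergeostrophic (V > V_g = 13 m/s), as expected around a high.

19 m s⁻¹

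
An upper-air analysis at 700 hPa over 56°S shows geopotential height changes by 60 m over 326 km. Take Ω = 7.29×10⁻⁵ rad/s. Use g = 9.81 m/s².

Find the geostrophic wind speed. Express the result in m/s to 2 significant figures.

15 m/s

Coriolis parameter at 56°S:
f = 2Ω sin φ = 2 × 7.29×10⁻⁵ × sin 56° = 1.21×10⁻⁴ s⁻¹
Height gradient: |∂Z/∂n| = 60 m / 326000 m = 1.84×10⁻⁴
On a pressure surface, geostrophic balance gives V_g = (g/f)|∂Z/∂n|:
V_g = 9.81 × 1.84×10⁻⁴ / 1.21×10⁻⁴ = 14.9 m/s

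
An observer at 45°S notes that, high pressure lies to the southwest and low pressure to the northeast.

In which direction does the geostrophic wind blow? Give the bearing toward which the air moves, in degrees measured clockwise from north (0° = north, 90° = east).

315°

The pressure-gradient force points toward the northeast (bearing 045°).
Geostrophic balance: in the Southern Hemisphere the Coriolis force deflects motion to the left, so the geostrophic wind blows 90° to the left of the pressure-gradient force (low pressure on the right).
Rotating 045° by 90° counterclockwise gives 315° — the wind blows toward the northwest.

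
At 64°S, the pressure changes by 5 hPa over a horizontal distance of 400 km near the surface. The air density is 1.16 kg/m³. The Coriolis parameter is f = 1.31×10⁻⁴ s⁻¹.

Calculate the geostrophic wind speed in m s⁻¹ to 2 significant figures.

Pressure gradient: |∂P/∂n| = 500 Pa / 400000 m = 1.25×10⁻³ Pa/m
Geostrophic balance (pressure-gradient force = Coriolis force):
V_g = (1/(fρ)) |∂P/∂n| = 1.25×10⁻³ / (1.31×10⁻⁴ × 1.16) = 8.23 m/s

8.2 m s⁻¹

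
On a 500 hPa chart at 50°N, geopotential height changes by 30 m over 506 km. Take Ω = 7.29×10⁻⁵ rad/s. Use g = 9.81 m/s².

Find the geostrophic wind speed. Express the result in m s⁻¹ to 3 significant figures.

Coriolis parameter at 50°N:
f = 2Ω sin φ = 2 × 7.29×10⁻⁵ × sin 50° = 1.12×10⁻⁴ s⁻¹
Height gradient: |∂Z/∂n| = 30 m / 506000 m = 5.93×10⁻⁵
On a pressure surface, geostrophic balance gives V_g = (g/f)|∂Z/∂n|:
V_g = 9.81 × 5.93×10⁻⁵ / 1.12×10⁻⁴ = 5.21 m/s

5.21 m s⁻¹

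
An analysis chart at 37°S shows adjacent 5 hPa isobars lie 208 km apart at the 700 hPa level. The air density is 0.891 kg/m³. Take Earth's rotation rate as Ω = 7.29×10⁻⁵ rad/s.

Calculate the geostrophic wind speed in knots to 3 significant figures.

59.8 knots

Coriolis parameter at 37°S:
f = 2Ω sin φ = 2 × 7.29×10⁻⁵ × sin 37° = 8.77×10⁻⁵ s⁻¹
Pressure gradient: |∂P/∂n| = 500 Pa / 208000 m = 2.40×10⁻³ Pa/m
Geostrophic balance (pressure-gradient force = Coriolis force):
V_g = (1/(fρ)) |∂P/∂n| = 2.40×10⁻³ / (8.77×10⁻⁵ × 0.891) = 30.7 m/s
Converting: 30.7 m/s × 1.944 = 59.8 knots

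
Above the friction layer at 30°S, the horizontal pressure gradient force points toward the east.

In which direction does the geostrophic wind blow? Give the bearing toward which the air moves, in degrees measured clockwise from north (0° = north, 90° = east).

000°

The pressure-gradient force points toward the east (bearing 090°).
Geostrophic balance: in the Southern Hemisphere the Coriolis force deflects motion to the left, so the geostrophic wind blows 90° to the left of the pressure-gradient force (low pressure on the right).
Rotating 090° by 90° counterclockwise gives 000° — the wind blows toward the north.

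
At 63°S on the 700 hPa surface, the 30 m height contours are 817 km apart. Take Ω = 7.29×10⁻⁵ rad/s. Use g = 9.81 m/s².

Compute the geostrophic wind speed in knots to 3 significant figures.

Coriolis parameter at 63°S:
f = 2Ω sin φ = 2 × 7.29×10⁻⁵ × sin 63° = 1.30×10⁻⁴ s⁻¹
Height gradient: |∂Z/∂n| = 30 m / 817000 m = 3.67×10⁻⁵
On a pressure surface, geostrophic balance gives V_g = (g/f)|∂Z/∂n|:
V_g = 9.81 × 3.67×10⁻⁵ / 1.30×10⁻⁴ = 2.77 m/s
Converting: 2.77 m/s × 1.944 = 5.39 knots

5.39 knots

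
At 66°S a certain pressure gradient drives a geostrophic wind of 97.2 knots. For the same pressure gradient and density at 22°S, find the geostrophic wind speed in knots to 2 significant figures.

240 knots

With the same pressure gradient and density, V_g ∝ 1/f ∝ 1/sin φ.
V₂ = V₁ · sin φ₁ / sin φ₂ = 97.2 × sin 66° / sin 22°
V₂ = 97.2 × 0.9135/0.3746 = 240 knots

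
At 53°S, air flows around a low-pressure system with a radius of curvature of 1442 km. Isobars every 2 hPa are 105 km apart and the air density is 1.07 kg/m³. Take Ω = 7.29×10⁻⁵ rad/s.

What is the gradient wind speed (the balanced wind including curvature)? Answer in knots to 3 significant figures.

27.4 knots

Coriolis parameter at 53°S:
f = 2Ω sin φ = 2 × 7.29×10⁻⁵ × sin 53° = 1.16×10⁻⁴ s⁻¹
Pressure gradient: |∂P/∂n| = 200 Pa / 105000 m = 1.90×10⁻³ Pa/m
Geostrophic speed: V_g = |∂P/∂n|/(fρ) = 1.90×10⁻³/(1.16×10⁻⁴ × 1.07) = 15.3 m/s
Around a low, centrifugal force acts outward with Coriolis, so pressure-gradient force balances both:
(1/ρ)|∂P/∂n| = fV + V²/R  →  V² + fR·V − fR·V_g = 0
With fR = 1.16×10⁻⁴ × 1442×10³ m = 168 m/s:
V = [−fR + √((fR)² + 4 fR V_g)]/2 = [−168 + √(168² + 4×168×15.3)]/2 = 14.1 m/s
Subgeostrophic (V < V_g = 15.3 m/s), as expected around a low.
Converting: 14.1 m/s × 1.944 = 27.4 knots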